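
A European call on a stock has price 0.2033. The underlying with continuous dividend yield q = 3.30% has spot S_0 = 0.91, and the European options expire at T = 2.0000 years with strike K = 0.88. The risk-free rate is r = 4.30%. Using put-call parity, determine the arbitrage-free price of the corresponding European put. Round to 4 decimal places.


Put-call parity: C - P = S_0 * exp(-qT) - K * exp(-rT).
S_0 * exp(-qT) = 0.9100 * 0.93613086 = 0.85187909
K * exp(-rT) = 0.8800 * 0.91759423 = 0.80748292
P = C - S*exp(-qT) + K*exp(-rT)
P = 0.2033 - 0.85187909 + 0.80748292 = 0.1589

Answer: Put price = 0.1589


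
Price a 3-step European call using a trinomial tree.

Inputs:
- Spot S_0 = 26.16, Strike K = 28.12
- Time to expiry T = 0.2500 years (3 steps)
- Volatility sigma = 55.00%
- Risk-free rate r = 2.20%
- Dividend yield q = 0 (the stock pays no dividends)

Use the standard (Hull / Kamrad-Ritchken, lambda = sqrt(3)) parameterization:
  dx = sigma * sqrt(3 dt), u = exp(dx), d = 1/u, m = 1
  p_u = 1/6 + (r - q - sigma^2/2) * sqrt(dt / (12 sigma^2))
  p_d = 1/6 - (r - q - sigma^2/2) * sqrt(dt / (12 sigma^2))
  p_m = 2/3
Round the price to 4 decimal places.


dt = T/N = 0.083333; dx = sigma*sqrt(3*dt) = 0.275000
u = exp(dx) = 1.316531; d = 1/u = 0.759572
p_u = 0.147083, p_m = 0.666667, p_d = 0.186250
Discount per step: exp(-r*dt) = 0.998168
Stock lattice S(k, j) with j the centered position index:
  k=0: S(0,+0) = 26.1600
  k=1: S(1,-1) = 19.8704; S(1,+0) = 26.1600; S(1,+1) = 34.4404
  k=2: S(2,-2) = 15.0930; S(2,-1) = 19.8704; S(2,+0) = 26.1600; S(2,+1) = 34.4404; S(2,+2) = 45.3419
  k=3: S(3,-3) = 11.4642; S(3,-2) = 15.0930; S(3,-1) = 19.8704; S(3,+0) = 26.1600; S(3,+1) = 34.4404; S(3,+2) = 45.3419; S(3,+3) = 59.6940
Terminal payoffs V(N, j) = max(S_T - K, 0):
  V(3,-3) = 0.000000; V(3,-2) = 0.000000; V(3,-1) = 0.000000; V(3,+0) = 0.000000; V(3,+1) = 6.320442; V(3,+2) = 17.221899; V(3,+3) = 31.574001
Backward induction: V(k, j) = exp(-r*dt) * [p_u * V(k+1, j+1) + p_m * V(k+1, j) + p_d * V(k+1, j-1)]
  V(2,-2) = exp(-r*dt) * [p_u*0.000000 + p_m*0.000000 + p_d*0.000000] = 0.000000
  V(2,-1) = exp(-r*dt) * [p_u*0.000000 + p_m*0.000000 + p_d*0.000000] = 0.000000
  V(2,+0) = exp(-r*dt) * [p_u*6.320442 + p_m*0.000000 + p_d*0.000000] = 0.927929
  V(2,+1) = exp(-r*dt) * [p_u*17.221899 + p_m*6.320442 + p_d*0.000000] = 6.734325
  V(2,+2) = exp(-r*dt) * [p_u*31.574001 + p_m*17.221899 + p_d*6.320442] = 17.270766
  V(1,-1) = exp(-r*dt) * [p_u*0.927929 + p_m*0.000000 + p_d*0.000000] = 0.136233
  V(1,+0) = exp(-r*dt) * [p_u*6.734325 + p_m*0.927929 + p_d*0.000000] = 1.606179
  V(1,+1) = exp(-r*dt) * [p_u*17.270766 + p_m*6.734325 + p_d*0.927929] = 7.189426
  V(0,+0) = exp(-r*dt) * [p_u*7.189426 + p_m*1.606179 + p_d*0.136233] = 2.149659

Answer: Price = V(0,0) = 2.1497


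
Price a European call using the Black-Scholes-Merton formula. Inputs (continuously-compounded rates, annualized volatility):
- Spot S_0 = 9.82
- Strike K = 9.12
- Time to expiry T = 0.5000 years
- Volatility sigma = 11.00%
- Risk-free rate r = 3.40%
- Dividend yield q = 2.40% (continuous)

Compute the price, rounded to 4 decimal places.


d1 = (ln(S/K) + (r - q + 0.5*sigma^2) * T) / (sigma * sqrt(T)) = 1.05392746
d2 = d1 - sigma * sqrt(T) = 0.97614572
exp(-rT) = 0.98314368; exp(-qT) = 0.98807171
C = S_0 * exp(-qT) * N(d1) - K * exp(-rT) * N(d2)
N(d1) = 0.85404194; N(d2) = 0.83550387
C = 9.8200 * 0.98807171 * 0.85404194 - 9.1200 * 0.98314368 * 0.83550387 = 0.7953

Answer: Price = 0.7953


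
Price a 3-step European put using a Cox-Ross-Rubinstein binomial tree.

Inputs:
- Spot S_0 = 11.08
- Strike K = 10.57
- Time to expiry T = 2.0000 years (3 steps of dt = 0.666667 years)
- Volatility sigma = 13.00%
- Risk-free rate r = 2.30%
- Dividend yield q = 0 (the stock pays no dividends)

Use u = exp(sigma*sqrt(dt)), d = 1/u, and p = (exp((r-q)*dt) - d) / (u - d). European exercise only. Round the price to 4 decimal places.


dt = T/N = 0.666667
u = exp(sigma*sqrt(dt)) = 1.111983; d = 1/u = 0.899295
p = (exp((r-q)*dt) - d) / (u - d) = 0.546137
Discount per step: exp(-r*dt) = 0.984784
Stock lattice S(k, i) with i counting down-moves:
  k=0: S(0,0) = 11.0800
  k=1: S(1,0) = 12.3208; S(1,1) = 9.9642
  k=2: S(2,0) = 13.7005; S(2,1) = 11.0800; S(2,2) = 8.9607
  k=3: S(3,0) = 15.2347; S(3,1) = 12.3208; S(3,2) = 9.9642; S(3,3) = 8.0583
Terminal payoffs V(N, i) = max(K - S_T, 0):
  V(3,0) = 0.000000; V(3,1) = 0.000000; V(3,2) = 0.605815; V(3,3) = 2.511656
Backward induction: V(k, i) = exp(-r*dt) * [p * V(k+1, i) + (1-p) * V(k+1, i+1)].
  V(2,0) = exp(-r*dt) * [p*0.000000 + (1-p)*0.000000] = 0.000000
  V(2,1) = exp(-r*dt) * [p*0.000000 + (1-p)*0.605815] = 0.270773
  V(2,2) = exp(-r*dt) * [p*0.605815 + (1-p)*2.511656] = 1.448425
  V(1,0) = exp(-r*dt) * [p*0.000000 + (1-p)*0.270773] = 0.121024
  V(1,1) = exp(-r*dt) * [p*0.270773 + (1-p)*1.448425] = 0.793012
  V(0,0) = exp(-r*dt) * [p*0.121024 + (1-p)*0.793012] = 0.419532

Answer: Price = V(0,0) = 0.4195


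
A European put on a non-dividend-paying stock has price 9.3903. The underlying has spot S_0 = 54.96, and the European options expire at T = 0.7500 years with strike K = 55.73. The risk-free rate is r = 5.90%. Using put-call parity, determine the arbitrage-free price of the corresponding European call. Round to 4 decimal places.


Answer: Call price = 11.0326

Derivation:
Put-call parity: C - P = S_0 * exp(-qT) - K * exp(-rT).
S_0 * exp(-qT) = 54.9600 * 1.00000000 = 54.96000000
K * exp(-rT) = 55.7300 * 0.95671475 = 53.31771296
C = P + S*exp(-qT) - K*exp(-rT)
C = 9.3903 + 54.96000000 - 53.31771296 = 11.0326


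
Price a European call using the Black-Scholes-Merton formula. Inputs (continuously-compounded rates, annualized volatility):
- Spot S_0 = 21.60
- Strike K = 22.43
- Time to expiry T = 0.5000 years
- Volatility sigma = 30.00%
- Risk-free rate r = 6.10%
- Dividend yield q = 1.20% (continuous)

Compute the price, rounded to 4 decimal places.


Answer: Price = 1.6865

Derivation:
d1 = (ln(S/K) + (r - q + 0.5*sigma^2) * T) / (sigma * sqrt(T)) = 0.04381218
d2 = d1 - sigma * sqrt(T) = -0.16831986
exp(-rT) = 0.96996043; exp(-qT) = 0.99401796
C = S_0 * exp(-qT) * N(d1) - K * exp(-rT) * N(d2)
N(d1) = 0.51747294; N(d2) = 0.43316583
C = 21.6000 * 0.99401796 * 0.51747294 - 22.4300 * 0.96996043 * 0.43316583 = 1.6865


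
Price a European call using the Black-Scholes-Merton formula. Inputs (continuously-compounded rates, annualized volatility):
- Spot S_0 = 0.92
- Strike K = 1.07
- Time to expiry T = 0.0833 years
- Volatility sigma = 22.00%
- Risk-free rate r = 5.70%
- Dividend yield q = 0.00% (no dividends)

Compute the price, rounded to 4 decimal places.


d1 = (ln(S/K) + (r - q + 0.5*sigma^2) * T) / (sigma * sqrt(T)) = -2.27221701
d2 = d1 - sigma * sqrt(T) = -2.33571284
exp(-rT) = 0.99526315; exp(-qT) = 1.00000000
C = S_0 * exp(-qT) * N(d1) - K * exp(-rT) * N(d2)
N(d1) = 0.01153670; N(d2) = 0.00975311
C = 0.9200 * 1.00000000 * 0.01153670 - 1.0700 * 0.99526315 * 0.00975311 = 0.0002

Answer: Price = 0.0002


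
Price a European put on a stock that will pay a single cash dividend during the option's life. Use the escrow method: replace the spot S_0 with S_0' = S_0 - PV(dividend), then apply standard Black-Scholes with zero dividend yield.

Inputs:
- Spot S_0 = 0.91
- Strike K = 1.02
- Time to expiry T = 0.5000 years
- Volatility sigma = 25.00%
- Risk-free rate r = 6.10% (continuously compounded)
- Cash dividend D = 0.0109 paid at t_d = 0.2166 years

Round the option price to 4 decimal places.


Answer: Price = 0.1210

Derivation:
PV(D) = D * exp(-r * t_d) = 0.0109 * 0.98687430 = 0.01075693
S_0' = S_0 - PV(D) = 0.9100 - 0.01075693 = 0.89924307
d1 = (ln(S_0'/K) + (r + sigma^2/2)*T) / (sigma*sqrt(T)) = -0.45186686
d2 = d1 - sigma*sqrt(T) = -0.62864355
exp(-rT) = 0.96996043
N(-d1) = 0.67431755; N(-d2) = 0.73520878
P = K * exp(-rT) * N(-d2) - S_0' * N(-d1) = 1.0200 * 0.96996043 * 0.73520878 - 0.89924307 * 0.67431755 = 0.1210


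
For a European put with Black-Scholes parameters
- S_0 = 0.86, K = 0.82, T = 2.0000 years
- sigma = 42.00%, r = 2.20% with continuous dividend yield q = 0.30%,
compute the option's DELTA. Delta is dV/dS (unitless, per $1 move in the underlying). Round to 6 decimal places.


Answer: Delta = -0.327582

Derivation:
d1 = 0.4411471674; d2 = -0.1528225288
phi(d1) = 0.3619519015; exp(-qT) = 0.9940179641; exp(-rT) = 0.9569539575
N(-d1) = 0.3295532293
Delta = -exp(-qT) * N(-d1) = -0.9940179641 * 0.3295532293 = -0.327582


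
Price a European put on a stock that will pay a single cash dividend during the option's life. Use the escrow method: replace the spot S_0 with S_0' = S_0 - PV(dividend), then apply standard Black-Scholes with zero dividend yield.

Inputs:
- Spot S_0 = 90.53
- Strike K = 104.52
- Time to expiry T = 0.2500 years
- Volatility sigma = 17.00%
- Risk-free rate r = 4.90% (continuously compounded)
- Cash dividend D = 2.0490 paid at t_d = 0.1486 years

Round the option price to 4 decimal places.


Answer: Price = 14.8635

Derivation:
PV(D) = D * exp(-r * t_d) = 2.0490 * 0.99274505 = 2.03413460
S_0' = S_0 - PV(D) = 90.5300 - 2.03413460 = 88.49586540
d1 = (ln(S_0'/K) + (r + sigma^2/2)*T) / (sigma*sqrt(T)) = -1.77129539
d2 = d1 - sigma*sqrt(T) = -1.85629539
exp(-rT) = 0.98782473
N(-d1) = 0.96174420; N(-d2) = 0.96829427
P = K * exp(-rT) * N(-d2) - S_0' * N(-d1) = 104.5200 * 0.98782473 * 0.96829427 - 88.49586540 * 0.96174420 = 14.8635


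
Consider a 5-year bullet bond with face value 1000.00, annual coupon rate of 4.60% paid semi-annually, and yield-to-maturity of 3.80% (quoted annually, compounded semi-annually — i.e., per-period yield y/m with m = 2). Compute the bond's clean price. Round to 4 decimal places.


Answer: Price = 1036.1191

Derivation:
Coupon per period c = face * coupon_rate / m = 23.000000
Periods per year m = 2; per-period yield y/m = 0.019000
Number of cashflows N = 10
Cashflows (t years, CF_t, discount factor 1/(1+y/m)^(m*t), PV):
  t = 0.5000: CF_t = 23.000000, DF = 0.981354, PV = 22.571148
  t = 1.0000: CF_t = 23.000000, DF = 0.963056, PV = 22.150293
  t = 1.5000: CF_t = 23.000000, DF = 0.945099, PV = 21.737284
  t = 2.0000: CF_t = 23.000000, DF = 0.927477, PV = 21.331977
  t = 2.5000: CF_t = 23.000000, DF = 0.910184, PV = 20.934226
  t = 3.0000: CF_t = 23.000000, DF = 0.893213, PV = 20.543892
  t = 3.5000: CF_t = 23.000000, DF = 0.876558, PV = 20.160837
  t = 4.0000: CF_t = 23.000000, DF = 0.860214, PV = 19.784923
  t = 4.5000: CF_t = 23.000000, DF = 0.844175, PV = 19.416019
  t = 5.0000: CF_t = 1023.000000, DF = 0.828434, PV = 847.488461
Price P = sum_t PV_t = 1036.119059


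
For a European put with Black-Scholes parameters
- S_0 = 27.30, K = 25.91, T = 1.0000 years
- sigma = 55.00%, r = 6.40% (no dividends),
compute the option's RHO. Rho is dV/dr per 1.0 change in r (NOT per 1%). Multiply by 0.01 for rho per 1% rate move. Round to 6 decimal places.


Answer: Rho = -12.768307

Derivation:
d1 = 0.4863776502; d2 = -0.0636223498
phi(d1) = 0.3544386025; exp(-qT) = 1.0000000000; exp(-rT) = 0.9380049995
N(-d2) = 0.5253645324
Rho = -K*T*exp(-rT)*N(-d2) = -25.9100 * 1.0000 * 0.9380049995 * 0.5253645324 = -12.768307


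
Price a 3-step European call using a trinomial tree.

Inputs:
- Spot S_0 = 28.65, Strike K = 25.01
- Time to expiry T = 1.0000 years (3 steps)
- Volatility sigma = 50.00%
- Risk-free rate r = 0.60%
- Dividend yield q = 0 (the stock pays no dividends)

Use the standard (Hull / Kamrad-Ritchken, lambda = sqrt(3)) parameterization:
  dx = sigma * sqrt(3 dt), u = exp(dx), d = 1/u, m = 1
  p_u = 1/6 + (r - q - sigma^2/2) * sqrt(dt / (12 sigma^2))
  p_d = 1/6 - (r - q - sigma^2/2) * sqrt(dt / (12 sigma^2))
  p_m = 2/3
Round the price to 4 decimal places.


Answer: Price = V(0,0) = 7.3187

Derivation:
dt = T/N = 0.333333; dx = sigma*sqrt(3*dt) = 0.500000
u = exp(dx) = 1.648721; d = 1/u = 0.606531
p_u = 0.127000, p_m = 0.666667, p_d = 0.206333
Discount per step: exp(-r*dt) = 0.998002
Stock lattice S(k, j) with j the centered position index:
  k=0: S(0,+0) = 28.6500
  k=1: S(1,-1) = 17.3771; S(1,+0) = 28.6500; S(1,+1) = 47.2359
  k=2: S(2,-2) = 10.5397; S(2,-1) = 17.3771; S(2,+0) = 28.6500; S(2,+1) = 47.2359; S(2,+2) = 77.8788
  k=3: S(3,-3) = 6.3927; S(3,-2) = 10.5397; S(3,-1) = 17.3771; S(3,+0) = 28.6500; S(3,+1) = 47.2359; S(3,+2) = 77.8788; S(3,+3) = 128.4004
Terminal payoffs V(N, j) = max(S_T - K, 0):
  V(3,-3) = 0.000000; V(3,-2) = 0.000000; V(3,-1) = 0.000000; V(3,+0) = 3.640000; V(3,+1) = 22.225864; V(3,+2) = 52.868774; V(3,+3) = 103.390392
Backward induction: V(k, j) = exp(-r*dt) * [p_u * V(k+1, j+1) + p_m * V(k+1, j) + p_d * V(k+1, j-1)]
  V(2,-2) = exp(-r*dt) * [p_u*0.000000 + p_m*0.000000 + p_d*0.000000] = 0.000000
  V(2,-1) = exp(-r*dt) * [p_u*3.640000 + p_m*0.000000 + p_d*0.000000] = 0.461356
  V(2,+0) = exp(-r*dt) * [p_u*22.225864 + p_m*3.640000 + p_d*0.000000] = 5.238863
  V(2,+1) = exp(-r*dt) * [p_u*52.868774 + p_m*22.225864 + p_d*3.640000] = 22.238110
  V(2,+2) = exp(-r*dt) * [p_u*103.390392 + p_m*52.868774 + p_d*22.225864] = 52.856547
  V(1,-1) = exp(-r*dt) * [p_u*5.238863 + p_m*0.461356 + p_d*0.000000] = 0.970963
  V(1,+0) = exp(-r*dt) * [p_u*22.238110 + p_m*5.238863 + p_d*0.461356] = 6.399197
  V(1,+1) = exp(-r*dt) * [p_u*52.856547 + p_m*22.238110 + p_d*5.238863] = 22.573947
  V(0,+0) = exp(-r*dt) * [p_u*22.573947 + p_m*6.399197 + p_d*0.970963] = 7.318713


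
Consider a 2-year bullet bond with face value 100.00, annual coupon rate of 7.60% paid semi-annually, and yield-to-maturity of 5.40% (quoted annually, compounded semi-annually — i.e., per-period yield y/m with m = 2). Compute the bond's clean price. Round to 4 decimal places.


Answer: Price = 104.1183

Derivation:
Coupon per period c = face * coupon_rate / m = 3.800000
Periods per year m = 2; per-period yield y/m = 0.027000
Number of cashflows N = 4
Cashflows (t years, CF_t, discount factor 1/(1+y/m)^(m*t), PV):
  t = 0.5000: CF_t = 3.800000, DF = 0.973710, PV = 3.700097
  t = 1.0000: CF_t = 3.800000, DF = 0.948111, PV = 3.602821
  t = 1.5000: CF_t = 3.800000, DF = 0.923185, PV = 3.508102
  t = 2.0000: CF_t = 103.800000, DF = 0.898914, PV = 93.307291
Price P = sum_t PV_t = 104.118312


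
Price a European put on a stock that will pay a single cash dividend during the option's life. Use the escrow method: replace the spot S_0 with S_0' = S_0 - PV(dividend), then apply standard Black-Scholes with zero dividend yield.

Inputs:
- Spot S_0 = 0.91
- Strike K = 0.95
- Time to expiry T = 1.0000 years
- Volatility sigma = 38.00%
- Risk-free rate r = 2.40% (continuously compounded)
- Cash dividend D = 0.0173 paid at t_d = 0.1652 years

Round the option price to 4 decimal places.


PV(D) = D * exp(-r * t_d) = 0.0173 * 0.99604305 = 0.01723154
S_0' = S_0 - PV(D) = 0.9100 - 0.01723154 = 0.89276846
d1 = (ln(S_0'/K) + (r + sigma^2/2)*T) / (sigma*sqrt(T)) = 0.08964546
d2 = d1 - sigma*sqrt(T) = -0.29035454
exp(-rT) = 0.97628571
N(-d1) = 0.46428448; N(-d2) = 0.61422749
P = K * exp(-rT) * N(-d2) - S_0' * N(-d1) = 0.9500 * 0.97628571 * 0.61422749 - 0.89276846 * 0.46428448 = 0.1552

Answer: Price = 0.1552


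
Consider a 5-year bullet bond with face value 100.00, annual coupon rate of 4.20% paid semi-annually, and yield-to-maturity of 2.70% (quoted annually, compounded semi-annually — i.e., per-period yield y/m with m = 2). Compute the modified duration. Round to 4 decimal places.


Answer: Modified duration = 4.5183

Derivation:
Coupon per period c = face * coupon_rate / m = 2.100000
Periods per year m = 2; per-period yield y/m = 0.013500
Number of cashflows N = 10
Cashflows (t years, CF_t, discount factor 1/(1+y/m)^(m*t), PV):
  t = 0.5000: CF_t = 2.100000, DF = 0.986680, PV = 2.072028
  t = 1.0000: CF_t = 2.100000, DF = 0.973537, PV = 2.044428
  t = 1.5000: CF_t = 2.100000, DF = 0.960569, PV = 2.017196
  t = 2.0000: CF_t = 2.100000, DF = 0.947774, PV = 1.990326
  t = 2.5000: CF_t = 2.100000, DF = 0.935150, PV = 1.963815
  t = 3.0000: CF_t = 2.100000, DF = 0.922694, PV = 1.937656
  t = 3.5000: CF_t = 2.100000, DF = 0.910403, PV = 1.911847
  t = 4.0000: CF_t = 2.100000, DF = 0.898276, PV = 1.886380
  t = 4.5000: CF_t = 2.100000, DF = 0.886311, PV = 1.861253
  t = 5.0000: CF_t = 102.100000, DF = 0.874505, PV = 89.286996
Price P = sum_t PV_t = 106.971925
First compute Macaulay numerator sum_t t * PV_t:
  t * PV_t at t = 0.5000: 1.036014
  t * PV_t at t = 1.0000: 2.044428
  t * PV_t at t = 1.5000: 3.025794
  t * PV_t at t = 2.0000: 3.980653
  t * PV_t at t = 2.5000: 4.909537
  t * PV_t at t = 3.0000: 5.812969
  t * PV_t at t = 3.5000: 6.691463
  t * PV_t at t = 4.0000: 7.545522
  t * PV_t at t = 4.5000: 8.375641
  t * PV_t at t = 5.0000: 446.434980
Macaulay duration D = 489.856999 / 106.971925 = 4.579304
Modified duration = D / (1 + y/m) = 4.579304 / (1 + 0.013500) = 4.518307


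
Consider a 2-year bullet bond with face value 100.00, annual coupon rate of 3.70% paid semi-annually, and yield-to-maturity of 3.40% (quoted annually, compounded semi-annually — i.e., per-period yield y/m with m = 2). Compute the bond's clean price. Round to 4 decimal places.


Answer: Price = 100.5753

Derivation:
Coupon per period c = face * coupon_rate / m = 1.850000
Periods per year m = 2; per-period yield y/m = 0.017000
Number of cashflows N = 4
Cashflows (t years, CF_t, discount factor 1/(1+y/m)^(m*t), PV):
  t = 0.5000: CF_t = 1.850000, DF = 0.983284, PV = 1.819076
  t = 1.0000: CF_t = 1.850000, DF = 0.966848, PV = 1.788668
  t = 1.5000: CF_t = 1.850000, DF = 0.950686, PV = 1.758769
  t = 2.0000: CF_t = 101.850000, DF = 0.934795, PV = 95.208829
Price P = sum_t PV_t = 100.575342


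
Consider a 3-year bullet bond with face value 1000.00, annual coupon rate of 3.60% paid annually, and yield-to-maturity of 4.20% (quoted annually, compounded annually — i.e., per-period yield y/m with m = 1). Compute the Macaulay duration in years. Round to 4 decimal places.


Coupon per period c = face * coupon_rate / m = 36.000000
Periods per year m = 1; per-period yield y/m = 0.042000
Number of cashflows N = 3
Cashflows (t years, CF_t, discount factor 1/(1+y/m)^(m*t), PV):
  t = 1.0000: CF_t = 36.000000, DF = 0.959693, PV = 34.548944
  t = 2.0000: CF_t = 36.000000, DF = 0.921010, PV = 33.156377
  t = 3.0000: CF_t = 1036.000000, DF = 0.883887, PV = 915.707136
Price P = sum_t PV_t = 983.412457
Macaulay numerator sum_t t * PV_t:
  t * PV_t at t = 1.0000: 34.548944
  t * PV_t at t = 2.0000: 66.312753
  t * PV_t at t = 3.0000: 2747.121407
Macaulay duration D = (sum_t t * PV_t) / P = 2847.983105 / 983.412457 = 2.896021

Answer: Macaulay duration = 2.8960 years


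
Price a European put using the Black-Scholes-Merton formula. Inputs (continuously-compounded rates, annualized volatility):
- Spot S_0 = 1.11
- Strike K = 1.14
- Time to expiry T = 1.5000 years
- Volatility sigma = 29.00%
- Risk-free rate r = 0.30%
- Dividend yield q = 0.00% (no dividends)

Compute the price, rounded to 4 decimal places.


d1 = (ln(S/K) + (r - q + 0.5*sigma^2) * T) / (sigma * sqrt(T)) = 0.11517319
d2 = d1 - sigma * sqrt(T) = -0.24000283
exp(-rT) = 0.99551011; exp(-qT) = 1.00000000
P = K * exp(-rT) * N(-d2) - S_0 * exp(-qT) * N(-d1)
N(-d1) = 0.45415393; N(-d2) = 0.59483597
P = 1.1400 * 0.99551011 * 0.59483597 - 1.1100 * 1.00000000 * 0.45415393 = 0.1710

Answer: Price = 0.1710


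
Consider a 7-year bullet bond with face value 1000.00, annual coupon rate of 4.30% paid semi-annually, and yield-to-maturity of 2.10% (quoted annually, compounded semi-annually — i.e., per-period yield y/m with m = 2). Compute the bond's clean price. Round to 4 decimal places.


Answer: Price = 1142.5224

Derivation:
Coupon per period c = face * coupon_rate / m = 21.500000
Periods per year m = 2; per-period yield y/m = 0.010500
Number of cashflows N = 14
Cashflows (t years, CF_t, discount factor 1/(1+y/m)^(m*t), PV):
  t = 0.5000: CF_t = 21.500000, DF = 0.989609, PV = 21.276596
  t = 1.0000: CF_t = 21.500000, DF = 0.979326, PV = 21.055513
  t = 1.5000: CF_t = 21.500000, DF = 0.969150, PV = 20.836727
  t = 2.0000: CF_t = 21.500000, DF = 0.959080, PV = 20.620215
  t = 2.5000: CF_t = 21.500000, DF = 0.949114, PV = 20.405952
  t = 3.0000: CF_t = 21.500000, DF = 0.939252, PV = 20.193916
  t = 3.5000: CF_t = 21.500000, DF = 0.929492, PV = 19.984083
  t = 4.0000: CF_t = 21.500000, DF = 0.919834, PV = 19.776431
  t = 4.5000: CF_t = 21.500000, DF = 0.910276, PV = 19.570936
  t = 5.0000: CF_t = 21.500000, DF = 0.900818, PV = 19.367577
  t = 5.5000: CF_t = 21.500000, DF = 0.891457, PV = 19.166330
  t = 6.0000: CF_t = 21.500000, DF = 0.882194, PV = 18.967175
  t = 6.5000: CF_t = 21.500000, DF = 0.873027, PV = 18.770089
  t = 7.0000: CF_t = 1021.500000, DF = 0.863956, PV = 882.530902
Price P = sum_t PV_t = 1142.522442


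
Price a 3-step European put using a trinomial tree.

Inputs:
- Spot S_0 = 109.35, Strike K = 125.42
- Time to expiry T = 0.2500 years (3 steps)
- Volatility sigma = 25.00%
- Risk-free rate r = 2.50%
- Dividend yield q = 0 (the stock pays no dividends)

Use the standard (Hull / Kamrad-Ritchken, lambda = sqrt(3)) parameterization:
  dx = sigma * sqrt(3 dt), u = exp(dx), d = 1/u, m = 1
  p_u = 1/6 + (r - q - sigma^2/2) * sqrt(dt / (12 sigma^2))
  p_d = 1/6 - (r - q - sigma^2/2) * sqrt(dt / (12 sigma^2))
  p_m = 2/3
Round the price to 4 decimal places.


Answer: Price = V(0,0) = 16.2448

Derivation:
dt = T/N = 0.083333; dx = sigma*sqrt(3*dt) = 0.125000
u = exp(dx) = 1.133148; d = 1/u = 0.882497
p_u = 0.164583, p_m = 0.666667, p_d = 0.168750
Discount per step: exp(-r*dt) = 0.997919
Stock lattice S(k, j) with j the centered position index:
  k=0: S(0,+0) = 109.3500
  k=1: S(1,-1) = 96.5010; S(1,+0) = 109.3500; S(1,+1) = 123.9098
  k=2: S(2,-2) = 85.1619; S(2,-1) = 96.5010; S(2,+0) = 109.3500; S(2,+1) = 123.9098; S(2,+2) = 140.4082
  k=3: S(3,-3) = 75.1551; S(3,-2) = 85.1619; S(3,-1) = 96.5010; S(3,+0) = 109.3500; S(3,+1) = 123.9098; S(3,+2) = 140.4082; S(3,+3) = 159.1033
Terminal payoffs V(N, j) = max(K - S_T, 0):
  V(3,-3) = 50.264917; V(3,-2) = 40.258134; V(3,-1) = 28.918964; V(3,+0) = 16.070000; V(3,+1) = 1.510217; V(3,+2) = 0.000000; V(3,+3) = 0.000000
Backward induction: V(k, j) = exp(-r*dt) * [p_u * V(k+1, j+1) + p_m * V(k+1, j) + p_d * V(k+1, j-1)]
  V(2,-2) = exp(-r*dt) * [p_u*28.918964 + p_m*40.258134 + p_d*50.264917] = 39.997126
  V(2,-1) = exp(-r*dt) * [p_u*16.070000 + p_m*28.918964 + p_d*40.258134] = 28.657957
  V(2,+0) = exp(-r*dt) * [p_u*1.510217 + p_m*16.070000 + p_d*28.918964] = 15.808995
  V(2,+1) = exp(-r*dt) * [p_u*0.000000 + p_m*1.510217 + p_d*16.070000] = 3.710885
  V(2,+2) = exp(-r*dt) * [p_u*0.000000 + p_m*0.000000 + p_d*1.510217] = 0.254319
  V(1,-1) = exp(-r*dt) * [p_u*15.808995 + p_m*28.657957 + p_d*39.997126] = 28.397494
  V(1,+0) = exp(-r*dt) * [p_u*3.710885 + p_m*15.808995 + p_d*28.657957] = 15.952840
  V(1,+1) = exp(-r*dt) * [p_u*0.254319 + p_m*3.710885 + p_d*15.808995] = 5.172760
  V(0,+0) = exp(-r*dt) * [p_u*5.172760 + p_m*15.952840 + p_d*28.397494] = 16.244776


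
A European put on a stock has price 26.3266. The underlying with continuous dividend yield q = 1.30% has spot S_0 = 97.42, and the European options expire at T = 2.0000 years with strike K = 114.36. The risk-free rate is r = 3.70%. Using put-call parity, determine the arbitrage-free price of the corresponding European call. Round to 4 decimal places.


Answer: Call price = 15.0434

Derivation:
Put-call parity: C - P = S_0 * exp(-qT) - K * exp(-rT).
S_0 * exp(-qT) = 97.4200 * 0.97433509 = 94.91972443
K * exp(-rT) = 114.3600 * 0.92867169 = 106.20289491
C = P + S*exp(-qT) - K*exp(-rT)
C = 26.3266 + 94.91972443 - 106.20289491 = 15.0434


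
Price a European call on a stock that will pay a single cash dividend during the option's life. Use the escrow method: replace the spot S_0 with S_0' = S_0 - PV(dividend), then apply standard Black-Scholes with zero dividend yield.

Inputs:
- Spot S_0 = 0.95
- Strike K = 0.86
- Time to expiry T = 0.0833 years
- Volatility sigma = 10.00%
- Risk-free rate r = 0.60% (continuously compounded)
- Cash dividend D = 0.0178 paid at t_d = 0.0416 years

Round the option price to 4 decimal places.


PV(D) = D * exp(-r * t_d) = 0.0178 * 0.99975043 = 0.01779556
S_0' = S_0 - PV(D) = 0.9500 - 0.01779556 = 0.93220444
d1 = (ln(S_0'/K) + (r + sigma^2/2)*T) / (sigma*sqrt(T)) = 2.82505704
d2 = d1 - sigma*sqrt(T) = 2.79619530
exp(-rT) = 0.99950032
N(d1) = 0.99763639; N(d2) = 0.99741459
C = S_0' * N(d1) - K * exp(-rT) * N(d2) = 0.93220444 * 0.99763639 - 0.8600 * 0.99950032 * 0.99741459 = 0.0727

Answer: Price = 0.0727


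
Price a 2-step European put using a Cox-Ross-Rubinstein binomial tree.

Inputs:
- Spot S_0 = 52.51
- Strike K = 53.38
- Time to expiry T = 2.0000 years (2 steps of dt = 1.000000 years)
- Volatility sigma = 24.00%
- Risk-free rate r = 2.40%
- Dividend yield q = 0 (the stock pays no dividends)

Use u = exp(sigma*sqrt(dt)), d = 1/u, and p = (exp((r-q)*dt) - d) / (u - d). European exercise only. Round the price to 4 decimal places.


dt = T/N = 1.000000
u = exp(sigma*sqrt(dt)) = 1.271249; d = 1/u = 0.786628
p = (exp((r-q)*dt) - d) / (u - d) = 0.490409
Discount per step: exp(-r*dt) = 0.976286
Stock lattice S(k, i) with i counting down-moves:
  k=0: S(0,0) = 52.5100
  k=1: S(1,0) = 66.7533; S(1,1) = 41.3058
  k=2: S(2,0) = 84.8601; S(2,1) = 52.5100; S(2,2) = 32.4923
Terminal payoffs V(N, i) = max(K - S_T, 0):
  V(2,0) = 0.000000; V(2,1) = 0.870000; V(2,2) = 20.887684
Backward induction: V(k, i) = exp(-r*dt) * [p * V(k+1, i) + (1-p) * V(k+1, i+1)].
  V(1,0) = exp(-r*dt) * [p*0.000000 + (1-p)*0.870000] = 0.432831
  V(1,1) = exp(-r*dt) * [p*0.870000 + (1-p)*20.887684] = 10.808302
  V(0,0) = exp(-r*dt) * [p*0.432831 + (1-p)*10.808302] = 5.584434

Answer: Price = V(0,0) = 5.5844


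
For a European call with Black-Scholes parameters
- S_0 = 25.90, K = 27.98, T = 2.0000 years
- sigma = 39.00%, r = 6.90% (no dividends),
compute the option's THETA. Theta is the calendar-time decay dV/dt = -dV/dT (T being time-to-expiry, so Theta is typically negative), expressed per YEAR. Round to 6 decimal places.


d1 = 0.3859225624; d2 = -0.1656207270
phi(d1) = 0.3703130147; exp(-qT) = 1.0000000000; exp(-rT) = 0.8710986917
Theta = -S*exp(-qT)*phi(d1)*sigma/(2*sqrt(T)) - r*K*exp(-rT)*N(d2) + q*S*exp(-qT)*N(d1)
N(d1) = 0.6502229899; N(d2) = 0.4342277174; sqrt(T) = 1.4142135624
Term 1 = -25.9000 * 1.0000000000 * 0.3703130147 * 0.3900 / (2 * 1.4142135624) = -1.3224776869
Term 2 = -0.0690 * 27.9800 * 0.8710986917 * 0.4342277174 = -0.7302670475
Term 3 = 0 (no dividend yield, q = 0)
Theta = -1.3224776869 + (-0.7302670475) + (0.0000000000) = -2.052745

Answer: Theta = -2.052745


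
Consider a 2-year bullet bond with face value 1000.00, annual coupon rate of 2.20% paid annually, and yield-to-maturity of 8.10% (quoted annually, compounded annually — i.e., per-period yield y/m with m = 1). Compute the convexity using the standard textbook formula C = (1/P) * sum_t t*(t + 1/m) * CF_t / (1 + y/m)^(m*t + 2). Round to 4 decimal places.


Coupon per period c = face * coupon_rate / m = 22.000000
Periods per year m = 1; per-period yield y/m = 0.081000
Number of cashflows N = 2
Cashflows (t years, CF_t, discount factor 1/(1+y/m)^(m*t), PV):
  t = 1.0000: CF_t = 22.000000, DF = 0.925069, PV = 20.351526
  t = 2.0000: CF_t = 1022.000000, DF = 0.855753, PV = 874.579932
Price P = sum_t PV_t = 894.931458
Convexity numerator sum_t t*(t + 1/m) * CF_t / (1+y/m)^(m*t + 2):
  t = 1.0000: term = 34.831774
  t = 2.0000: term = 4490.548283
Convexity = (1/P) * sum = 4525.380057 / 894.931458 = 5.056678

Answer: Convexity = 5.0567


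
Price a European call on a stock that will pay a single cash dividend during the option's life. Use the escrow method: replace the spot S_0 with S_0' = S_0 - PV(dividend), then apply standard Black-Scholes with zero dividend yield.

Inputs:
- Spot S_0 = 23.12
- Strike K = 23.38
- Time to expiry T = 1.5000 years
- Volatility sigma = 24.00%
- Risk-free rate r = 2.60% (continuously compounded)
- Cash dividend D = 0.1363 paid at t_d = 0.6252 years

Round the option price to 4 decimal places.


Answer: Price = 2.9140

Derivation:
PV(D) = D * exp(-r * t_d) = 0.1363 * 0.98387620 = 0.13410233
S_0' = S_0 - PV(D) = 23.1200 - 0.13410233 = 22.98589767
d1 = (ln(S_0'/K) + (r + sigma^2/2)*T) / (sigma*sqrt(T)) = 0.22181466
d2 = d1 - sigma*sqrt(T) = -0.07212411
exp(-rT) = 0.96175071
N(d1) = 0.58777092; N(d2) = 0.47125157
C = S_0' * N(d1) - K * exp(-rT) * N(d2) = 22.98589767 * 0.58777092 - 23.3800 * 0.96175071 * 0.47125157 = 2.9140


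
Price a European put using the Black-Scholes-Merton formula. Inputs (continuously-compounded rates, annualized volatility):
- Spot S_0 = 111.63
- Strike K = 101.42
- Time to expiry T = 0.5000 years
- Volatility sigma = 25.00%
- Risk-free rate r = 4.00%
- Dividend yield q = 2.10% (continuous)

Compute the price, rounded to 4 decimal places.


d1 = (ln(S/K) + (r - q + 0.5*sigma^2) * T) / (sigma * sqrt(T)) = 0.68473121
d2 = d1 - sigma * sqrt(T) = 0.50795452
exp(-rT) = 0.98019867; exp(-qT) = 0.98955493
P = K * exp(-rT) * N(-d2) - S_0 * exp(-qT) * N(-d1)
N(-d1) = 0.24675678; N(-d2) = 0.30574262
P = 101.4200 * 0.98019867 * 0.30574262 - 111.6300 * 0.98955493 * 0.24675678 = 3.1367

Answer: Price = 3.1367


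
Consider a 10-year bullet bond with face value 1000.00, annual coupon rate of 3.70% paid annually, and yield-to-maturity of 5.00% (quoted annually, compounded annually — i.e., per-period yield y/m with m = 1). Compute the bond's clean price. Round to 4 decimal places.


Coupon per period c = face * coupon_rate / m = 37.000000
Periods per year m = 1; per-period yield y/m = 0.050000
Number of cashflows N = 10
Cashflows (t years, CF_t, discount factor 1/(1+y/m)^(m*t), PV):
  t = 1.0000: CF_t = 37.000000, DF = 0.952381, PV = 35.238095
  t = 2.0000: CF_t = 37.000000, DF = 0.907029, PV = 33.560091
  t = 3.0000: CF_t = 37.000000, DF = 0.863838, PV = 31.961991
  t = 4.0000: CF_t = 37.000000, DF = 0.822702, PV = 30.439992
  t = 5.0000: CF_t = 37.000000, DF = 0.783526, PV = 28.990468
  t = 6.0000: CF_t = 37.000000, DF = 0.746215, PV = 27.609970
  t = 7.0000: CF_t = 37.000000, DF = 0.710681, PV = 26.295209
  t = 8.0000: CF_t = 37.000000, DF = 0.676839, PV = 25.043056
  t = 9.0000: CF_t = 37.000000, DF = 0.644609, PV = 23.850530
  t = 10.0000: CF_t = 1037.000000, DF = 0.613913, PV = 636.628044
Price P = sum_t PV_t = 899.617446

Answer: Price = 899.6174


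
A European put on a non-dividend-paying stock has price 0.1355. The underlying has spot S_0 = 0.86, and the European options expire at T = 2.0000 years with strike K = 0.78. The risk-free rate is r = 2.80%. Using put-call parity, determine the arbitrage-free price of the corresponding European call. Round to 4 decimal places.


Put-call parity: C - P = S_0 * exp(-qT) - K * exp(-rT).
S_0 * exp(-qT) = 0.8600 * 1.00000000 = 0.86000000
K * exp(-rT) = 0.7800 * 0.94553914 = 0.73752053
C = P + S*exp(-qT) - K*exp(-rT)
C = 0.1355 + 0.86000000 - 0.73752053 = 0.2580

Answer: Call price = 0.2580


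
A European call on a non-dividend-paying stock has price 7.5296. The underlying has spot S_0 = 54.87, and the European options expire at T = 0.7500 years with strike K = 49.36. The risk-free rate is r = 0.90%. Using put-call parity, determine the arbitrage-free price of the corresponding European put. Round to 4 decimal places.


Put-call parity: C - P = S_0 * exp(-qT) - K * exp(-rT).
S_0 * exp(-qT) = 54.8700 * 1.00000000 = 54.87000000
K * exp(-rT) = 49.3600 * 0.99327273 = 49.02794196
P = C - S*exp(-qT) + K*exp(-rT)
P = 7.5296 - 54.87000000 + 49.02794196 = 1.6875

Answer: Put price = 1.6875


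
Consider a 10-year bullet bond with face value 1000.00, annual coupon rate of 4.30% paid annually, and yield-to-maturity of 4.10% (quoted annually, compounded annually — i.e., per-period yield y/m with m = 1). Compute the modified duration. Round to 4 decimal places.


Coupon per period c = face * coupon_rate / m = 43.000000
Periods per year m = 1; per-period yield y/m = 0.041000
Number of cashflows N = 10
Cashflows (t years, CF_t, discount factor 1/(1+y/m)^(m*t), PV):
  t = 1.0000: CF_t = 43.000000, DF = 0.960615, PV = 41.306436
  t = 2.0000: CF_t = 43.000000, DF = 0.922781, PV = 39.679574
  t = 3.0000: CF_t = 43.000000, DF = 0.886437, PV = 38.116785
  t = 4.0000: CF_t = 43.000000, DF = 0.851524, PV = 36.615548
  t = 5.0000: CF_t = 43.000000, DF = 0.817987, PV = 35.173437
  t = 6.0000: CF_t = 43.000000, DF = 0.785770, PV = 33.788124
  t = 7.0000: CF_t = 43.000000, DF = 0.754823, PV = 32.457372
  t = 8.0000: CF_t = 43.000000, DF = 0.725094, PV = 31.179031
  t = 9.0000: CF_t = 43.000000, DF = 0.696536, PV = 29.951039
  t = 10.0000: CF_t = 1043.000000, DF = 0.669103, PV = 697.873992
Price P = sum_t PV_t = 1016.141338
First compute Macaulay numerator sum_t t * PV_t:
  t * PV_t at t = 1.0000: 41.306436
  t * PV_t at t = 2.0000: 79.359147
  t * PV_t at t = 3.0000: 114.350356
  t * PV_t at t = 4.0000: 146.462192
  t * PV_t at t = 5.0000: 175.867185
  t * PV_t at t = 6.0000: 202.728744
  t * PV_t at t = 7.0000: 227.201602
  t * PV_t at t = 8.0000: 249.432251
  t * PV_t at t = 9.0000: 269.559349
  t * PV_t at t = 10.0000: 6978.739916
Macaulay duration D = 8485.007178 / 1016.141338 = 8.350223
Modified duration = D / (1 + y/m) = 8.350223 / (1 + 0.041000) = 8.021348

Answer: Modified duration = 8.0213


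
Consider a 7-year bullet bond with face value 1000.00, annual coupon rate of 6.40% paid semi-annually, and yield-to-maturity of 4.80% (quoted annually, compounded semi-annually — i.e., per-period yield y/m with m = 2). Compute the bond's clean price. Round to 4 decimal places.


Answer: Price = 1094.1784

Derivation:
Coupon per period c = face * coupon_rate / m = 32.000000
Periods per year m = 2; per-period yield y/m = 0.024000
Number of cashflows N = 14
Cashflows (t years, CF_t, discount factor 1/(1+y/m)^(m*t), PV):
  t = 0.5000: CF_t = 32.000000, DF = 0.976562, PV = 31.250000
  t = 1.0000: CF_t = 32.000000, DF = 0.953674, PV = 30.517578
  t = 1.5000: CF_t = 32.000000, DF = 0.931323, PV = 29.802322
  t = 2.0000: CF_t = 32.000000, DF = 0.909495, PV = 29.103830
  t = 2.5000: CF_t = 32.000000, DF = 0.888178, PV = 28.421709
  t = 3.0000: CF_t = 32.000000, DF = 0.867362, PV = 27.755576
  t = 3.5000: CF_t = 32.000000, DF = 0.847033, PV = 27.105054
  t = 4.0000: CF_t = 32.000000, DF = 0.827181, PV = 26.469780
  t = 4.5000: CF_t = 32.000000, DF = 0.807794, PV = 25.849394
  t = 5.0000: CF_t = 32.000000, DF = 0.788861, PV = 25.243549
  t = 5.5000: CF_t = 32.000000, DF = 0.770372, PV = 24.651903
  t = 6.0000: CF_t = 32.000000, DF = 0.752316, PV = 24.074124
  t = 6.5000: CF_t = 32.000000, DF = 0.734684, PV = 23.509887
  t = 7.0000: CF_t = 1032.000000, DF = 0.717465, PV = 740.423688
Price P = sum_t PV_t = 1094.178395


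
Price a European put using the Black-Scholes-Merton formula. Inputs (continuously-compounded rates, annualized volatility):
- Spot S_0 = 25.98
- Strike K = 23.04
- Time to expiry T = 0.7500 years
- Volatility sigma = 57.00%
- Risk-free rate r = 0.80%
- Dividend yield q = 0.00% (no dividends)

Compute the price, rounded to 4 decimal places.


d1 = (ln(S/K) + (r - q + 0.5*sigma^2) * T) / (sigma * sqrt(T)) = 0.50225964
d2 = d1 - sigma * sqrt(T) = 0.00862516
exp(-rT) = 0.99401796; exp(-qT) = 1.00000000
P = K * exp(-rT) * N(-d2) - S_0 * exp(-qT) * N(-d1)
N(-d1) = 0.30774245; N(-d2) = 0.49655910
P = 23.0400 * 0.99401796 * 0.49655910 - 25.9800 * 1.00000000 * 0.30774245 = 3.3771

Answer: Price = 3.3771


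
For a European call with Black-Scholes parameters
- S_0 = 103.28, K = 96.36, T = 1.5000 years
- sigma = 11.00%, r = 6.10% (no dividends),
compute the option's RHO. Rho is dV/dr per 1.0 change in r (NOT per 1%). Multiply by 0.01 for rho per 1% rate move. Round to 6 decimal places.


Answer: Rho = 114.760196

Derivation:
d1 = 1.2613207175; d2 = 1.1265987816
phi(d1) = 0.1800710994; exp(-qT) = 1.0000000000; exp(-rT) = 0.9125613162
N(d2) = 0.8700439228
Rho = K*T*exp(-rT)*N(d2) = 96.3600 * 1.5000 * 0.9125613162 * 0.8700439228 = 114.760196


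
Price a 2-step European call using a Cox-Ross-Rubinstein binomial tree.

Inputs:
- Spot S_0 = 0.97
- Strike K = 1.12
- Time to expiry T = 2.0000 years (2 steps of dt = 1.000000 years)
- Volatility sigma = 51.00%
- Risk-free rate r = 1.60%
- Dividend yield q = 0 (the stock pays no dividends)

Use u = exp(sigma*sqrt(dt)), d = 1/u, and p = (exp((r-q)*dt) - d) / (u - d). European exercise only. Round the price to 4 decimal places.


Answer: Price = V(0,0) = 0.2317

Derivation:
dt = T/N = 1.000000
u = exp(sigma*sqrt(dt)) = 1.665291; d = 1/u = 0.600496
p = (exp((r-q)*dt) - d) / (u - d) = 0.390341
Discount per step: exp(-r*dt) = 0.984127
Stock lattice S(k, i) with i counting down-moves:
  k=0: S(0,0) = 0.9700
  k=1: S(1,0) = 1.6153; S(1,1) = 0.5825
  k=2: S(2,0) = 2.6900; S(2,1) = 0.9700; S(2,2) = 0.3498
Terminal payoffs V(N, i) = max(S_T - K, 0):
  V(2,0) = 1.569999; V(2,1) = 0.000000; V(2,2) = 0.000000
Backward induction: V(k, i) = exp(-r*dt) * [p * V(k+1, i) + (1-p) * V(k+1, i+1)].
  V(1,0) = exp(-r*dt) * [p*1.569999 + (1-p)*0.000000] = 0.603107
  V(1,1) = exp(-r*dt) * [p*0.000000 + (1-p)*0.000000] = 0.000000
  V(0,0) = exp(-r*dt) * [p*0.603107 + (1-p)*0.000000] = 0.231681


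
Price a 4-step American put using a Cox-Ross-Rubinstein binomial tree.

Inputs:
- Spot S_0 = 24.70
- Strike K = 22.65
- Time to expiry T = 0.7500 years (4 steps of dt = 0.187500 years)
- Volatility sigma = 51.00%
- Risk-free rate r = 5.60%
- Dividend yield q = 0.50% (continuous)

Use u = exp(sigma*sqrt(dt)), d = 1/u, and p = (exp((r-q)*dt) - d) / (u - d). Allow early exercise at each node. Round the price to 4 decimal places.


dt = T/N = 0.187500
u = exp(sigma*sqrt(dt)) = 1.247119; d = 1/u = 0.801848
p = (exp((r-q)*dt) - d) / (u - d) = 0.466593
Discount per step: exp(-r*dt) = 0.989555
Stock lattice S(k, i) with i counting down-moves:
  k=0: S(0,0) = 24.7000
  k=1: S(1,0) = 30.8039; S(1,1) = 19.8056
  k=2: S(2,0) = 38.4161; S(2,1) = 24.7000; S(2,2) = 15.8811
  k=3: S(3,0) = 47.9094; S(3,1) = 30.8039; S(3,2) = 19.8056; S(3,3) = 12.7342
  k=4: S(4,0) = 59.7488; S(4,1) = 38.4161; S(4,2) = 24.7000; S(4,3) = 15.8811; S(4,4) = 10.2109
Terminal payoffs V(N, i) = max(K - S_T, 0):
  V(4,0) = 0.000000; V(4,1) = 0.000000; V(4,2) = 0.000000; V(4,3) = 6.768891; V(4,4) = 12.439084
Backward induction: V(k, i) = exp(-r*dt) * [p * V(k+1, i) + (1-p) * V(k+1, i+1)]; then take max(V_cont, immediate exercise) for American.
  V(3,0) = exp(-r*dt) * [p*0.000000 + (1-p)*0.000000] = 0.000000; exercise = 0.000000; V(3,0) = max -> 0.000000
  V(3,1) = exp(-r*dt) * [p*0.000000 + (1-p)*0.000000] = 0.000000; exercise = 0.000000; V(3,1) = max -> 0.000000
  V(3,2) = exp(-r*dt) * [p*0.000000 + (1-p)*6.768891] = 3.572862; exercise = 2.844360; V(3,2) = max -> 3.572862
  V(3,3) = exp(-r*dt) * [p*6.768891 + (1-p)*12.439084] = 9.691120; exercise = 9.915768; V(3,3) = max -> 9.915768
  V(2,0) = exp(-r*dt) * [p*0.000000 + (1-p)*0.000000] = 0.000000; exercise = 0.000000; V(2,0) = max -> 0.000000
  V(2,1) = exp(-r*dt) * [p*0.000000 + (1-p)*3.572862] = 1.885884; exercise = 0.000000; V(2,1) = max -> 1.885884
  V(2,2) = exp(-r*dt) * [p*3.572862 + (1-p)*9.915768] = 6.883556; exercise = 6.768891; V(2,2) = max -> 6.883556
  V(1,0) = exp(-r*dt) * [p*0.000000 + (1-p)*1.885884] = 0.995437; exercise = 0.000000; V(1,0) = max -> 0.995437
  V(1,1) = exp(-r*dt) * [p*1.885884 + (1-p)*6.883556] = 4.504135; exercise = 2.844360; V(1,1) = max -> 4.504135
  V(0,0) = exp(-r*dt) * [p*0.995437 + (1-p)*4.504135] = 2.837056; exercise = 0.000000; V(0,0) = max -> 2.837056

Answer: Price = V(0,0) = 2.8371


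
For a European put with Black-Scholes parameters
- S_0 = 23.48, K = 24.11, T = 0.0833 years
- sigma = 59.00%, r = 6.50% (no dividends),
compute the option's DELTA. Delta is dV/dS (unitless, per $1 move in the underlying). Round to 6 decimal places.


Answer: Delta = -0.515376

Derivation:
d1 = -0.0385521959; d2 = -0.2088364582
phi(d1) = 0.3986459222; exp(-qT) = 1.0000000000; exp(-rT) = 0.9946001320
N(-d1) = 0.5153762919
Delta = -exp(-qT) * N(-d1) = -1.0000000000 * 0.5153762919 = -0.515376


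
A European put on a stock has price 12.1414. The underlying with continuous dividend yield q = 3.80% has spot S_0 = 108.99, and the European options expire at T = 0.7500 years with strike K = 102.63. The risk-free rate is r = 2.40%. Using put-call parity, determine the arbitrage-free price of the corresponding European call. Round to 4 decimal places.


Answer: Call price = 17.2698

Derivation:
Put-call parity: C - P = S_0 * exp(-qT) - K * exp(-rT).
S_0 * exp(-qT) = 108.9900 * 0.97190229 = 105.92763104
K * exp(-rT) = 102.6300 * 0.98216103 = 100.79918675
C = P + S*exp(-qT) - K*exp(-rT)
C = 12.1414 + 105.92763104 - 100.79918675 = 17.2698
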